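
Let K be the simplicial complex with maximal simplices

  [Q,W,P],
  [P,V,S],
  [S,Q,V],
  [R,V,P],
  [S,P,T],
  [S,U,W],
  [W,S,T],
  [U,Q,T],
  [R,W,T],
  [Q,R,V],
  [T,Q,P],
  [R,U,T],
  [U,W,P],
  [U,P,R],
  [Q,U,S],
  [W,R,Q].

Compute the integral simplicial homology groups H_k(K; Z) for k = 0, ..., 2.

H_0 ≅ Z,  H_1 ≅ Z^2,  H_2 ≅ Z.

Order the vertices as P < Q < R < S < T < U < V < W. Listing each simplex with vertices in this order, K has dimension 2 with simplices:

  0-simplices (8): P, Q, R, S, T, U, V, W
  1-simplices (24): PQ, PR, PS, PT, PU, PV, PW, QR, QS, QT, QU, QV, QW, RT, RU, RV, RW, ST, SU, SV, SW, TU, TW, UW
  2-simplices (16): PQT, PQW, PRU, PRV, PST, PSV, PUW, QRV, QRW, QSU, QSV, QTU, RTU, RTW, STW, SUW

so the chain groups are C_0 ≅ Z^8, C_1 ≅ Z^24, C_2 ≅ Z^16.

Boundary ∂_1: C_1 → C_0 sends each edge [p,q] (with p < q) to q − p. For instance
  ∂QV = V − Q.
The resulting 8×24 matrix has rank 7, and its Smith normal form has invariant factors (1,1,1,1,1,1,1).

Boundary ∂_2: C_2 → C_1 maps a triangle to the signed sum of its edges. For instance
  ∂PST = ST − PT + PS,
  ∂PRU = RU − PU + PR.
As a 24×16 matrix over Z this has rank 15, with invariant factors (1,1,1,1,1,1,1,1,1,1,1,1,1,1,1).

Reading off H_k = ker ∂_k / im ∂_{k+1}:

  H_0: rank C_0 − rank ∂_1 = 8 − 7 = 1, and the invariant factors of ∂_1 are all 1, so H_0 ≅ Z.
  H_1: rank ker ∂_1 − rank ∂_2 = (24 − 7) − 15 = 2, and the invariant factors of ∂_2 are all 1, so H_1 ≅ Z^2.
  H_2: rank ker ∂_2 − rank ∂_3 = (16 − 15) − 0 = 1, and there is no ∂_3, so H_2 ≅ Z.

As a check, the Euler characteristic is 8 − 24 + 16 = 0, which agrees with 1 − 2 + 1 = 0.
(K is a triangulation of the torus T^2.)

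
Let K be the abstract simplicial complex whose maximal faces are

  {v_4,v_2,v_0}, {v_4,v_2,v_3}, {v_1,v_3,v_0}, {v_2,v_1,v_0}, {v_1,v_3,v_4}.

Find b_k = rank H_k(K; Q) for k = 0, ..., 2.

b_0 = 1, b_1 = 1, b_2 = 0.

Order the vertices as v_0 < v_1 < v_2 < v_3 < v_4. Listing each simplex with vertices in this order, K has dimension 2 with simplices:

  0-simplices (5): [v_0], [v_1], [v_2], [v_3], [v_4]
  1-simplices (10): [v_0,v_1], [v_0,v_2], [v_0,v_3], [v_0,v_4], [v_1,v_2], [v_1,v_3], [v_1,v_4], [v_2,v_3], [v_2,v_4], [v_3,v_4]
  2-simplices (5): [v_0,v_1,v_2], [v_0,v_1,v_3], [v_0,v_2,v_4], [v_1,v_3,v_4], [v_2,v_3,v_4]

giving chain groups C_0 ≅ Z^5, C_1 ≅ Z^10, C_2 ≅ Z^5.

∂_1: C_1 → C_0 is given by ∂[p,q] = [q] − [p]. For instance
  ∂[v_0,v_4] = [v_4] − [v_0].
The resulting 5×10 matrix has rank 4, and its Smith normal form has invariant factors (1,1,1,1).

Boundary ∂_2: C_2 → C_1 acts by ∂[p,q,r] = [q,r] − [p,r] + [p,q]. For instance
  ∂[v_0,v_1,v_2] = [v_1,v_2] − [v_0,v_2] + [v_0,v_1],
  ∂[v_1,v_3,v_4] = [v_3,v_4] − [v_1,v_4] + [v_1,v_3].
The resulting 10×5 matrix has rank 5, and its Smith normal form has invariant factors (1,1,1,1,1).

Reading off H_k = ker ∂_k / im ∂_{k+1}:

  H_0: rank C_0 − rank ∂_1 = 5 − 4 = 1, and the invariant factors of ∂_1 are all 1, so H_0 = Z.
  H_1: rank ker ∂_1 − rank ∂_2 = (10 − 4) − 5 = 1, and the invariant factors of ∂_2 are all 1, so H_1 = Z.
  H_2: rank ker ∂_2 − rank ∂_3 = (5 − 5) − 0 = 0, and there is no ∂_3, so H_2 = 0.

As a check, the Euler characteristic is 5 − 10 + 5 = 0, which agrees with 1 − 1 + 0 = 0.

Hence the Betti numbers are b_0 = 1, b_1 = 1, b_2 = 0.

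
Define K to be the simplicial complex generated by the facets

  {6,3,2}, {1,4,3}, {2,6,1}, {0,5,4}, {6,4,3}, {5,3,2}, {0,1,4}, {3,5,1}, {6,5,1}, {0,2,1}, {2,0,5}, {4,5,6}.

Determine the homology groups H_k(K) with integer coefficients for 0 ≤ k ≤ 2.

Fix the vertex order 0 < 1 < 2 < 3 < 4 < 5 < 6 and write every simplex with vertices in increasing order. Then dim K = 2 and the simplices of K are:

  0-simplices (7): [0], [1], [2], [3], [4], [5], [6]
  1-simplices (18): [0,1], [0,2], [0,4], [0,5], [1,2], [1,3], [1,4], [1,5], [1,6], [2,3], [2,5], [2,6], [3,4], [3,5], [3,6], [4,5], [4,6], [5,6]
  2-simplices (12): [0,1,2], [0,1,4], [0,2,5], [0,4,5], [1,2,6], [1,3,4], [1,3,5], [1,5,6], [2,3,5], [2,3,6], [3,4,6], [4,5,6]

giving chain groups C_0 ≅ Z^7, C_1 ≅ Z^18, C_2 ≅ Z^12.

∂_1: C_1 → C_0 maps an edge to its endpoints' difference, ∂[p,q] = q − p.
As a 7×18 matrix over Z this has rank 6, with invariant factors (1,1,1,1,1,1).

The boundary map ∂_2: C_2 → C_1 maps a triangle to the signed sum of its edges. For instance
  ∂[2,3,6] = [3,6] − [2,6] + [2,3],
  ∂[2,3,5] = [3,5] − [2,5] + [2,3].
This gives a 18×12 integer matrix of rank 12; reducing to Smith normal form yields diagonal entries (1,1,1,1,1,1,1,1,1,1,1,2).

Now H_k = ker ∂_k / im ∂_{k+1}, so:

  H_0: rank C_0 − rank ∂_1 = 7 − 6 = 1, and the invariant factors of ∂_1 are all 1, so H_0 = Z.
  H_1: rank ker ∂_1 − rank ∂_2 = (18 − 6) − 12 = 0, and ∂_2 has invariant factor 2 > 1, so H_1 = Z/2.
  H_2: rank ker ∂_2 − rank ∂_3 = (12 − 12) − 0 = 0, and there is no ∂_3, so H_2 = 0.

As a check, the Euler characteristic is 7 − 18 + 12 = 1, which agrees with 1 − 0 + 0 = 1.

H_0 ≅ Z,  H_1 ≅ Z/2,  H_2 = 0.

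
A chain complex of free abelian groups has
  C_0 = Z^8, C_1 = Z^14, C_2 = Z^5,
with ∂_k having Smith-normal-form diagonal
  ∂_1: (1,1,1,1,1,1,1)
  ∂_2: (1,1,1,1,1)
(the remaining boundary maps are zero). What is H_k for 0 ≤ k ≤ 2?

H_0 = Z,  H_1 = Z^2,  H_2 = 0.

H_0: b_0 = 8 − 0 − 7 = 1; torsion from ∂_1 factors > 1: none. So H_0 = Z.
H_1: b_1 = 14 − 7 − 5 = 2; torsion from ∂_2 factors > 1: none. So H_1 = Z^2.
H_2: b_2 = 5 − 5 − 0 = 0; torsion from ∂_3 factors > 1: none. So H_2 = 0.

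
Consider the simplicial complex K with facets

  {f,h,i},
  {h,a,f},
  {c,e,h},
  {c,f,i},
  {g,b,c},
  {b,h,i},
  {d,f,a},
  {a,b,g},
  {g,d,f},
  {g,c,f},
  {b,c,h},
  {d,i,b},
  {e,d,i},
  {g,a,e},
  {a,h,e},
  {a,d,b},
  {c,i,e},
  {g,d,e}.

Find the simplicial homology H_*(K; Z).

H_0 = Z,  H_1 = Z ⊕ Z/2,  H_2 = 0.

Fix the vertex order a < b < c < d < e < f < g < h < i and write every simplex with vertices in increasing order. Then dim K = 2 and the simplices of K are:

  0-simplices (9): a, b, c, d, e, f, g, h, i
  1-simplices (27): ab, ad, ae, af, ag, ah, bc, bd, bg, bh, bi, ce, cf, cg, ch, ci, de, df, dg, di, eg, eh, ei, fg, fh, fi, hi
  2-simplices (18): abd, abg, adf, aeg, aeh, afh, bcg, bch, bdi, bhi, ceh, cei, cfg, cfi, deg, dei, dfg, fhi

Hence C_0 ≅ Z^9, C_1 ≅ Z^27, C_2 ≅ Z^18.

The boundary map ∂_1: C_1 → C_0 is given by ∂[p,q] = [q] − [p]. For instance
  ∂ab = b − a.
This gives a 9×27 integer matrix of rank 8; reducing to Smith normal form yields diagonal entries (1,1,1,1,1,1,1,1).

Boundary ∂_2: C_2 → C_1 acts by ∂[p,q,r] = [q,r] − [p,r] + [p,q]. For instance
  ∂bdi = di − bi + bd,
  ∂dfg = fg − dg + df.
This gives a 27×18 integer matrix of rank 18; reducing to Smith normal form yields diagonal entries (1,1,1,1,1,1,1,1,1,1,1,1,1,1,1,1,1,2).

From H_k ≅ ker(∂_k) / im(∂_{k+1}) we obtain:

  H_0: rank C_0 − rank ∂_1 = 9 − 8 = 1, and the invariant factors of ∂_1 are all 1, so H_0 = Z.
  H_1: rank ker ∂_1 − rank ∂_2 = (27 − 8) − 18 = 1, and ∂_2 has invariant factor 2 > 1, so H_1 = Z ⊕ Z/2.
  H_2: rank ker ∂_2 − rank ∂_3 = (18 − 18) − 0 = 0, and there is no ∂_3, so H_2 = 0.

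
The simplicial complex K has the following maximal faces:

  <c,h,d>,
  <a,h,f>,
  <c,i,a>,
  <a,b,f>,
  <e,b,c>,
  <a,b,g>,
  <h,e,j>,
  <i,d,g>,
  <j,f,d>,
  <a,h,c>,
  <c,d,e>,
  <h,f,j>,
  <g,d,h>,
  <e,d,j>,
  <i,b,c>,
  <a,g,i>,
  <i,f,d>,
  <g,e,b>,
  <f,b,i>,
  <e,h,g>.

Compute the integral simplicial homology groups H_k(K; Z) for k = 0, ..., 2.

H_0 = Z,  H_1 = Z ⊕ Z/2,  H_2 = 0.

K has 10 vertices, 30 edges, 20 triangles.
rank ∂_0 = 0, rank ∂_1 = 9 ⇒ b_0 = 10 − 0 − 9 = 1; all invariant factors of ∂_1 are 1 so no torsion. So H_0 = Z.
rank ∂_1 = 9, rank ∂_2 = 20 ⇒ b_1 = 30 − 9 − 20 = 1; ∂_2 has invariant factor(s) [2] giving torsion. So H_1 = Z ⊕ Z/2.
rank ∂_2 = 20, rank ∂_3 = 0 ⇒ b_2 = 20 − 20 − 0 = 0. So H_2 = 0.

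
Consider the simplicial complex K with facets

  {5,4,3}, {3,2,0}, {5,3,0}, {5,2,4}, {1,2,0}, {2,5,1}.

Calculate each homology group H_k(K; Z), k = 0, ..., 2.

H_0 = Z,  H_1 = Z,  H_2 = 0.

Fix the vertex order 0 < 1 < 2 < 3 < 4 < 5 and write every simplex with vertices in increasing order. Then dim K = 2 and the simplices of K are:

  0-simplices (6): [0], [1], [2], [3], [4], [5]
  1-simplices (12): [0,1], [0,2], [0,3], [0,5], [1,2], [1,5], [2,3], [2,4], [2,5], [3,4], [3,5], [4,5]
  2-simplices (6): [0,1,2], [0,2,3], [0,3,5], [1,2,5], [2,4,5], [3,4,5]

so the chain groups are C_0 ≅ Z^6, C_1 ≅ Z^12, C_2 ≅ Z^6.

∂_1: C_1 → C_0 maps an edge to its endpoints' difference, ∂[p,q] = q − p. For instance
  ∂[2,3] = [3] − [2].
The 6×12 boundary matrix has rank 5 and Smith normal form diag(1,1,1,1,1).

The boundary map ∂_2: C_2 → C_1 maps a triangle to the signed sum of its edges. For instance
  ∂[3,4,5] = [4,5] − [3,5] + [3,4],
  ∂[0,2,3] = [2,3] − [0,3] + [0,2].
The 12×6 boundary matrix has rank 6 and Smith normal form diag(1,1,1,1,1,1).

Computing H_k = (kernel of ∂_k) / (image of ∂_{k+1}):

  H_0: rank C_0 − rank ∂_1 = 6 − 5 = 1, and the invariant factors of ∂_1 are all 1, so H_0 ≅ Z.
  H_1: rank ker ∂_1 − rank ∂_2 = (12 − 5) − 6 = 1, and the invariant factors of ∂_2 are all 1, so H_1 ≅ Z.
  H_2: rank ker ∂_2 − rank ∂_3 = (6 − 6) − 0 = 0, and there is no ∂_3, so H_2 ≅ 0.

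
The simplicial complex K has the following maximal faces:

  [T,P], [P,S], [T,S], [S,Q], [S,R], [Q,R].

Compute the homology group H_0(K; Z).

Fix the vertex order P < Q < R < S < T and write every simplex with vertices in increasing order. Then dim K = 1 and the simplices of K are:

  0-simplices (5): P, Q, R, S, T
  1-simplices (6): PS, PT, QR, QS, RS, ST

Hence C_0 ≅ Z^5, C_1 ≅ Z^6.

The boundary map ∂_1: C_1 → C_0 is given by ∂[p,q] = [q] − [p].
This gives a 5×6 integer matrix of rank 4; reducing to Smith normal form yields diagonal entries (1,1,1,1).

From H_k ≅ ker(∂_k) / im(∂_{k+1}) we obtain:

  H_0: rank C_0 − rank ∂_1 = 5 − 4 = 1, and the invariant factors of ∂_1 are all 1, so H_0 ≅ Z.

H_0 = Z.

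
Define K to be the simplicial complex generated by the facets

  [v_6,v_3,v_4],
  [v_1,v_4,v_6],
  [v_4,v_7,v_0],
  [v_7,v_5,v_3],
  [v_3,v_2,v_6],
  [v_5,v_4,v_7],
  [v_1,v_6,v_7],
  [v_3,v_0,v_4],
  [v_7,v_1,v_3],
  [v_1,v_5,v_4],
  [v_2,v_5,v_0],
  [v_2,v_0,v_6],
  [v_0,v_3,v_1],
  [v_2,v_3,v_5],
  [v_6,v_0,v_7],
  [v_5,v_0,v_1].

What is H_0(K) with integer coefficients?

H_0 = Z.

K has 8 vertices, 24 edges, 16 triangles.
rank ∂_0 = 0, rank ∂_1 = 7 ⇒ b_0 = 8 − 0 − 7 = 1; all invariant factors of ∂_1 are 1 so no torsion. So H_0 = Z.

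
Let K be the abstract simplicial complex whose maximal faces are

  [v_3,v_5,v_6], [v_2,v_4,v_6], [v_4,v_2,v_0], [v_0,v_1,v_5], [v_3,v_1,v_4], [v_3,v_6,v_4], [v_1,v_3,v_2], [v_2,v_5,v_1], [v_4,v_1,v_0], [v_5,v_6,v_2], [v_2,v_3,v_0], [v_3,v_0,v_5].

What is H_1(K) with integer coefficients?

H_1 ≅ Z/2.

Fix the vertex order v_0 < v_1 < v_2 < v_3 < v_4 < v_5 < v_6 and write every simplex with vertices in increasing order. Then dim K = 2 and the simplices of K are:

  0-simplices (7): [v_0], [v_1], [v_2], [v_3], [v_4], [v_5], [v_6]
  1-simplices (18): (18 of them)
  2-simplices (12): (12 of them)

Hence C_0 ≅ Z^7, C_1 ≅ Z^18, C_2 ≅ Z^12.

∂_1: C_1 → C_0 maps an edge to its endpoints' difference, ∂[p,q] = q − p.
This gives a 7×18 integer matrix of rank 6; reducing to Smith normal form yields diagonal entries (1,1,1,1,1,1).

∂_2: C_2 → C_1 acts by ∂[p,q,r] = [q,r] − [p,r] + [p,q]. For instance
  ∂[v_1,v_2,v_5] = [v_2,v_5] − [v_1,v_5] + [v_1,v_2],
  ∂[v_3,v_4,v_6] = [v_4,v_6] − [v_3,v_6] + [v_3,v_4].
The resulting 18×12 matrix has rank 12, and its Smith normal form has invariant factors (1,1,1,1,1,1,1,1,1,1,1,2).

Reading off H_k = ker ∂_k / im ∂_{k+1}:

  H_1: rank ker ∂_1 − rank ∂_2 = (18 − 6) − 12 = 0, and ∂_2 has invariant factor 2 > 1, so H_1 ≅ Z/2.

(K is a triangulation of the real projective plane RP^2.)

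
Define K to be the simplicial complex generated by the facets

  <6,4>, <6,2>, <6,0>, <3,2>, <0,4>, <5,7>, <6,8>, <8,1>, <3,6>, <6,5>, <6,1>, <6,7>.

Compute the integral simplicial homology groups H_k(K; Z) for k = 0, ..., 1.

H_0 ≅ Z,  H_1 ≅ Z^4.

Order the vertices as 0 < 1 < 2 < 3 < 4 < 5 < 6 < 7 < 8. Listing each simplex with vertices in this order, K has dimension 1 with simplices:

  0-simplices (9): [0], [1], [2], [3], [4], [5], [6], [7], [8]
  1-simplices (12): [0,4], [0,6], [1,6], [1,8], [2,3], [2,6], [3,6], [4,6], [5,6], [5,7], [6,7], [6,8]

so the chain groups are C_0 ≅ Z^9, C_1 ≅ Z^12.

Boundary ∂_1: C_1 → C_0 sends each edge [p,q] (with p < q) to q − p. For instance
  ∂[1,8] = [8] − [1].
This gives a 9×12 integer matrix of rank 8; reducing to Smith normal form yields diagonal entries (1,1,1,1,1,1,1,1).

Reading off H_k = ker ∂_k / im ∂_{k+1}:

  H_0: rank C_0 − rank ∂_1 = 9 − 8 = 1, and the invariant factors of ∂_1 are all 1, so H_0 = Z.
  H_1: rank ker ∂_1 − rank ∂_2 = (12 − 8) − 0 = 4, and there is no ∂_2, so H_1 = Z^4.

As a check, the Euler characteristic is 9 − 12 = -3, which agrees with 1 − 4 = -3.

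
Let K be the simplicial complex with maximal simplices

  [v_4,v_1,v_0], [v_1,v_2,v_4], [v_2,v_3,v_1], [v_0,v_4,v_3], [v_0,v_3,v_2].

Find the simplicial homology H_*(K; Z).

Order the vertices as v_0 < v_1 < v_2 < v_3 < v_4. Listing each simplex with vertices in this order, K has dimension 2 with simplices:

  0-simplices (5): [v_0], [v_1], [v_2], [v_3], [v_4]
  1-simplices (10): [v_0,v_1], [v_0,v_2], [v_0,v_3], [v_0,v_4], [v_1,v_2], [v_1,v_3], [v_1,v_4], [v_2,v_3], [v_2,v_4], [v_3,v_4]
  2-simplices (5): [v_0,v_1,v_4], [v_0,v_2,v_3], [v_0,v_3,v_4], [v_1,v_2,v_3], [v_1,v_2,v_4]

so the chain groups are C_0 ≅ Z^5, C_1 ≅ Z^10, C_2 ≅ Z^5.

The boundary map ∂_1: C_1 → C_0 maps an edge to its endpoints' difference, ∂[p,q] = q − p.
This gives a 5×10 integer matrix of rank 4; reducing to Smith normal form yields diagonal entries (1,1,1,1).

∂_2: C_2 → C_1 maps a triangle to the signed sum of its edges. For instance
  ∂[v_1,v_2,v_3] = [v_2,v_3] − [v_1,v_3] + [v_1,v_2],
  ∂[v_0,v_1,v_4] = [v_1,v_4] − [v_0,v_4] + [v_0,v_1].
As a 10×5 matrix over Z this has rank 5, with invariant factors (1,1,1,1,1).

Now H_k = ker ∂_k / im ∂_{k+1}, so:

  H_0: rank C_0 − rank ∂_1 = 5 − 4 = 1, and the invariant factors of ∂_1 are all 1, so H_0 = Z.
  H_1: rank ker ∂_1 − rank ∂_2 = (10 − 4) − 5 = 1, and the invariant factors of ∂_2 are all 1, so H_1 = Z.
  H_2: rank ker ∂_2 − rank ∂_3 = (5 − 5) − 0 = 0, and there is no ∂_3, so H_2 = 0.

H_0 = Z,  H_1 = Z,  H_2 = 0.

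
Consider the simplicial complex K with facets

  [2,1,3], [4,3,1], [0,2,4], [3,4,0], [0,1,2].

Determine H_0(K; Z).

We work with the vertex ordering 0 < 1 < 2 < 3 < 4. The simplices of K, each written with vertices in increasing order, are:

  0-simplices (5): [0], [1], [2], [3], [4]
  1-simplices (10): [0,1], [0,2], [0,3], [0,4], [1,2], [1,3], [1,4], [2,3], [2,4], [3,4]
  2-simplices (5): [0,1,2], [0,2,4], [0,3,4], [1,2,3], [1,3,4]

Hence C_0 ≅ Z^5, C_1 ≅ Z^10, C_2 ≅ Z^5.

The boundary map ∂_1: C_1 → C_0 sends each edge [p,q] (with p < q) to q − p.
As a 5×10 matrix over Z this has rank 4, with invariant factors (1,1,1,1).

The boundary map ∂_2: C_2 → C_1 maps a triangle to the signed sum of its edges. For instance
  ∂[1,2,3] = [2,3] − [1,3] + [1,2],
  ∂[0,2,4] = [2,4] − [0,4] + [0,2].
The resulting 10×5 matrix has rank 5, and its Smith normal form has invariant factors (1,1,1,1,1).

Reading off H_k = ker ∂_k / im ∂_{k+1}:

  H_0: rank C_0 − rank ∂_1 = 5 − 4 = 1, and the invariant factors of ∂_1 are all 1, so H_0 ≅ Z.

H_0 = Z.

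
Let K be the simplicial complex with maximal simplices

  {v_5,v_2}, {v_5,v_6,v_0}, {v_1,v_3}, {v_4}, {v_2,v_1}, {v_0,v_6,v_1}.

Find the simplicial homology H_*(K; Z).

Fix the vertex order v_0 < v_1 < v_2 < v_3 < v_4 < v_5 < v_6 and write every simplex with vertices in increasing order. Then dim K = 2 and the simplices of K are:

  0-simplices (7): [v_0], [v_1], [v_2], [v_3], [v_4], [v_5], [v_6]
  1-simplices (8): [v_0,v_1], [v_0,v_5], [v_0,v_6], [v_1,v_2], [v_1,v_3], [v_1,v_6], [v_2,v_5], [v_5,v_6]
  2-simplices (2): [v_0,v_1,v_6], [v_0,v_5,v_6]

Hence C_0 ≅ Z^7, C_1 ≅ Z^8, C_2 ≅ Z^2.

Boundary ∂_1: C_1 → C_0 maps an edge to its endpoints' difference, ∂[p,q] = q − p. For instance
  ∂[v_1,v_2] = [v_2] − [v_1].
The 7×8 boundary matrix has rank 5 and Smith normal form diag(1,1,1,1,1).

Boundary ∂_2: C_2 → C_1 acts by ∂[p,q,r] = [q,r] − [p,r] + [p,q]. For instance
  ∂[v_0,v_1,v_6] = [v_1,v_6] − [v_0,v_6] + [v_0,v_1],
  ∂[v_0,v_5,v_6] = [v_5,v_6] − [v_0,v_6] + [v_0,v_5].
The 8×2 boundary matrix has rank 2 and Smith normal form diag(1,1).

Now H_k = ker ∂_k / im ∂_{k+1}, so:

  H_0: rank C_0 − rank ∂_1 = 7 − 5 = 2, and the invariant factors of ∂_1 are all 1, so H_0 ≅ Z^2.
  H_1: rank ker ∂_1 − rank ∂_2 = (8 − 5) − 2 = 1, and the invariant factors of ∂_2 are all 1, so H_1 ≅ Z.
  H_2: rank ker ∂_2 − rank ∂_3 = (2 − 2) − 0 = 0, and there is no ∂_3, so H_2 ≅ 0.

As a check, the Euler characteristic is 7 − 8 + 2 = 1, which agrees with 2 − 1 + 0 = 1.

H_0 ≅ Z^2,  H_1 ≅ Z,  H_2 = 0.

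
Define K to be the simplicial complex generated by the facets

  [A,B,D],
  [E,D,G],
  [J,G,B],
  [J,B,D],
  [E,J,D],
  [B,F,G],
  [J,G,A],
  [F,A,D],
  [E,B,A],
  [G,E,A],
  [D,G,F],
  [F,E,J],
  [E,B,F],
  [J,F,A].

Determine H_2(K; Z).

H_2 = Z.

Take the total order A < B < D < E < F < G < J on the vertex set. Then K (dimension 2) consists of the simplices:

  0-simplices (7): A, B, D, E, F, G, J
  1-simplices (21): AB, AD, AE, AF, AG, AJ, BD, BE, BF, BG, BJ, DE, DF, DG, DJ, EF, EG, EJ, FG, FJ, GJ
  2-simplices (14): ABD, ABE, ADF, AEG, AFJ, AGJ, BDJ, BEF, BFG, BGJ, DEG, DEJ, DFG, EFJ

so the chain groups are C_0 ≅ Z^7, C_1 ≅ Z^21, C_2 ≅ Z^14.

∂_1: C_1 → C_0 sends each edge [p,q] (with p < q) to q − p.
The 7×21 boundary matrix has rank 6 and Smith normal form diag(1,1,1,1,1,1).

∂_2: C_2 → C_1 sends each 2-simplex [p,q,r] to [q,r] − [p,r] + [p,q]. For instance
  ∂AGJ = GJ − AJ + AG,
  ∂BEF = EF − BF + BE.
The resulting 21×14 matrix has rank 13, and its Smith normal form has invariant factors (1,1,1,1,1,1,1,1,1,1,1,1,1).

Now H_k = ker ∂_k / im ∂_{k+1}, so:

  H_2: rank ker ∂_2 − rank ∂_3 = (14 − 13) − 0 = 1, and there is no ∂_3, so H_2 ≅ Z.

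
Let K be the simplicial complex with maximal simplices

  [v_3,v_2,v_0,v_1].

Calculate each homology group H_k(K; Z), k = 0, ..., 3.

H_0 ≅ Z,  H_1 = 0,  H_2 = 0,  H_3 = 0.

Fix the vertex order v_0 < v_1 < v_2 < v_3 and write every simplex with vertices in increasing order. Then dim K = 3 and the simplices of K are:

  0-simplices (4): [v_0], [v_1], [v_2], [v_3]
  1-simplices (6): [v_0,v_1], [v_0,v_2], [v_0,v_3], [v_1,v_2], [v_1,v_3], [v_2,v_3]
  2-simplices (4): [v_0,v_1,v_2], [v_0,v_1,v_3], [v_0,v_2,v_3], [v_1,v_2,v_3]
  3-simplices (1): [v_0,v_1,v_2,v_3]

giving chain groups C_0 ≅ Z^4, C_1 ≅ Z^6, C_2 ≅ Z^4, C_3 ≅ Z^1.

The boundary map ∂_1: C_1 → C_0 is given by ∂[p,q] = [q] − [p]. For instance
  ∂[v_1,v_2] = [v_2] − [v_1].
This gives a 4×6 integer matrix of rank 3; reducing to Smith normal form yields diagonal entries (1,1,1).

∂_2: C_2 → C_1 sends each 2-simplex [p,q,r] to [q,r] − [p,r] + [p,q]. For instance
  ∂[v_1,v_2,v_3] = [v_2,v_3] − [v_1,v_3] + [v_1,v_2],
  ∂[v_0,v_1,v_3] = [v_1,v_3] − [v_0,v_3] + [v_0,v_1].
The 6×4 boundary matrix has rank 3 and Smith normal form diag(1,1,1).

∂_3: C_3 → C_2 sends each 3-simplex σ to the alternating sum Σ_i (−1)^i (σ with its i-th vertex removed). For instance
  ∂[v_0,v_1,v_2,v_3] = [v_1,v_2,v_3] − [v_0,v_2,v_3] + [v_0,v_1,v_3] − [v_0,v_1,v_2].
This gives a 4×1 integer matrix of rank 1; reducing to Smith normal form yields diagonal entries (1).

Computing H_k = (kernel of ∂_k) / (image of ∂_{k+1}):

  H_0: rank C_0 − rank ∂_1 = 4 − 3 = 1, and the invariant factors of ∂_1 are all 1, so H_0 ≅ Z.
  H_1: rank ker ∂_1 − rank ∂_2 = (6 − 3) − 3 = 0, and the invariant factors of ∂_2 are all 1, so H_1 ≅ 0.
  H_2: rank ker ∂_2 − rank ∂_3 = (4 − 3) − 1 = 0, and the invariant factors of ∂_3 are all 1, so H_2 ≅ 0.
  H_3: rank ker ∂_3 − rank ∂_4 = (1 − 1) − 0 = 0, and there is no ∂_4, so H_3 ≅ 0.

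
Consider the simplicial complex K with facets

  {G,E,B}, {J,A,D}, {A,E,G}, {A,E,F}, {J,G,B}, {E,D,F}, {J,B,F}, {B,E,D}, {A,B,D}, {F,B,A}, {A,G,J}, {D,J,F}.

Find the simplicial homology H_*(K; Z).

We work with the vertex ordering A < B < D < E < F < G < J. The simplices of K, each written with vertices in increasing order, are:

  0-simplices (7): A, B, D, E, F, G, J
  1-simplices (18): AB, AD, AE, AF, AG, AJ, BD, BE, BF, BG, BJ, DE, DF, DJ, EF, EG, FJ, GJ
  2-simplices (12): ABD, ABF, ADJ, AEF, AEG, AGJ, BDE, BEG, BFJ, BGJ, DEF, DFJ

Hence C_0 ≅ Z^7, C_1 ≅ Z^18, C_2 ≅ Z^12.

The boundary map ∂_1: C_1 → C_0 maps an edge to its endpoints' difference, ∂[p,q] = q − p. For instance
  ∂BF = F − B.
This gives a 7×18 integer matrix of rank 6; reducing to Smith normal form yields diagonal entries (1,1,1,1,1,1).

The boundary map ∂_2: C_2 → C_1 maps a triangle to the signed sum of its edges. For instance
  ∂BDE = DE − BE + BD,
  ∂ABD = BD − AD + AB.
The resulting 18×12 matrix has rank 12, and its Smith normal form has invariant factors (1,1,1,1,1,1,1,1,1,1,1,2).

Reading off H_k = ker ∂_k / im ∂_{k+1}:

  H_0: rank C_0 − rank ∂_1 = 7 − 6 = 1, and the invariant factors of ∂_1 are all 1, so H_0 = Z.
  H_1: rank ker ∂_1 − rank ∂_2 = (18 − 6) − 12 = 0, and ∂_2 has invariant factor 2 > 1, so H_1 = Z/2Z.
  H_2: rank ker ∂_2 − rank ∂_3 = (12 − 12) − 0 = 0, and there is no ∂_3, so H_2 = 0.

(K is a triangulation of the real projective plane RP^2.)

H_0 ≅ Z,  H_1 ≅ Z/2Z,  H_2 = 0.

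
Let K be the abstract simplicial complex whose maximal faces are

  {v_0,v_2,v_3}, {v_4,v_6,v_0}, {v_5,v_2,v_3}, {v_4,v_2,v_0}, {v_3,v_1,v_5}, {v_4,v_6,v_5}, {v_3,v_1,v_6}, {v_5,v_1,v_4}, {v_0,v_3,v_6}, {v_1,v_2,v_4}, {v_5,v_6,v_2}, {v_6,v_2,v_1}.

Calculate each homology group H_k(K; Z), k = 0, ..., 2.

H_0 = Z,  H_1 = Z/2Z,  H_2 = 0.

Fix the vertex order v_0 < v_1 < v_2 < v_3 < v_4 < v_5 < v_6 and write every simplex with vertices in increasing order. Then dim K = 2 and the simplices of K are:

  0-simplices (7): [v_0], [v_1], [v_2], [v_3], [v_4], [v_5], [v_6]
  1-simplices (18): (18 of them)
  2-simplices (12): (12 of them)

so the chain groups are C_0 ≅ Z^7, C_1 ≅ Z^18, C_2 ≅ Z^12.

Boundary ∂_1: C_1 → C_0 is given by ∂[p,q] = [q] − [p]. For instance
  ∂[v_0,v_6] = [v_6] − [v_0].
As a 7×18 matrix over Z this has rank 6, with invariant factors (1,1,1,1,1,1).

The boundary map ∂_2: C_2 → C_1 acts by ∂[p,q,r] = [q,r] − [p,r] + [p,q]. For instance
  ∂[v_0,v_3,v_6] = [v_3,v_6] − [v_0,v_6] + [v_0,v_3],
  ∂[v_0,v_2,v_4] = [v_2,v_4] − [v_0,v_4] + [v_0,v_2].
This gives a 18×12 integer matrix of rank 12; reducing to Smith normal form yields diagonal entries (1,1,1,1,1,1,1,1,1,1,1,2).

Computing H_k = (kernel of ∂_k) / (image of ∂_{k+1}):

  H_0: rank C_0 − rank ∂_1 = 7 − 6 = 1, and the invariant factors of ∂_1 are all 1, so H_0 ≅ Z.
  H_1: rank ker ∂_1 − rank ∂_2 = (18 − 6) − 12 = 0, and ∂_2 has invariant factor 2 > 1, so H_1 ≅ Z/2Z.
  H_2: rank ker ∂_2 − rank ∂_3 = (12 − 12) − 0 = 0, and there is no ∂_3, so H_2 ≅ 0.

As a check, the Euler characteristic is 7 − 18 + 12 = 1, which agrees with 1 − 0 + 0 = 1.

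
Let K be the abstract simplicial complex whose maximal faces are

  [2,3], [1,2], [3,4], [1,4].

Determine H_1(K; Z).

H_1 = Z.

Order the vertices as 1 < 2 < 3 < 4. Listing each simplex with vertices in this order, K has dimension 1 with simplices:

  0-simplices (4): [1], [2], [3], [4]
  1-simplices (4): [1,2], [1,4], [2,3], [3,4]

so the chain groups are C_0 ≅ Z^4, C_1 ≅ Z^4.

Boundary ∂_1: C_1 → C_0 maps an edge to its endpoints' difference, ∂[p,q] = q − p.
The 4×4 boundary matrix has rank 3 and Smith normal form diag(1,1,1).

Now H_k = ker ∂_k / im ∂_{k+1}, so:

  H_1: rank ker ∂_1 − rank ∂_2 = (4 − 3) − 0 = 1, and there is no ∂_2, so H_1 ≅ Z.

(K is a triangulation of the circle S^1.)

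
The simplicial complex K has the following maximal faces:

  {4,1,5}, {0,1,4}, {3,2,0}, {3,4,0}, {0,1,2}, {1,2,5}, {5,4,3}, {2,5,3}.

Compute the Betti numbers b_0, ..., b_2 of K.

We work with the vertex ordering 0 < 1 < 2 < 3 < 4 < 5. The simplices of K, each written with vertices in increasing order, are:

  0-simplices (6): [0], [1], [2], [3], [4], [5]
  1-simplices (12): [0,1], [0,2], [0,3], [0,4], [1,2], [1,4], [1,5], [2,3], [2,5], [3,4], [3,5], [4,5]
  2-simplices (8): [0,1,2], [0,1,4], [0,2,3], [0,3,4], [1,2,5], [1,4,5], [2,3,5], [3,4,5]

so the chain groups are C_0 ≅ Z^6, C_1 ≅ Z^12, C_2 ≅ Z^8.

Boundary ∂_1: C_1 → C_0 maps an edge to its endpoints' difference, ∂[p,q] = q − p. For instance
  ∂[0,3] = [3] − [0].
As a 6×12 matrix over Z this has rank 5, with invariant factors (1,1,1,1,1).

The boundary map ∂_2: C_2 → C_1 sends each 2-simplex [p,q,r] to [q,r] − [p,r] + [p,q]. For instance
  ∂[0,3,4] = [3,4] − [0,4] + [0,3],
  ∂[1,4,5] = [4,5] − [1,5] + [1,4].
As a 12×8 matrix over Z this has rank 7, with invariant factors (1,1,1,1,1,1,1).

Reading off H_k = ker ∂_k / im ∂_{k+1}:

  H_0: rank C_0 − rank ∂_1 = 6 − 5 = 1, and the invariant factors of ∂_1 are all 1, so H_0 ≅ Z.
  H_1: rank ker ∂_1 − rank ∂_2 = (12 − 5) − 7 = 0, and the invariant factors of ∂_2 are all 1, so H_1 ≅ 0.
  H_2: rank ker ∂_2 − rank ∂_3 = (8 − 7) − 0 = 1, and there is no ∂_3, so H_2 ≅ Z.

Hence the Betti numbers are b_0 = 1, b_1 = 0, b_2 = 1.

b_0 = 1, b_1 = 0, b_2 = 1.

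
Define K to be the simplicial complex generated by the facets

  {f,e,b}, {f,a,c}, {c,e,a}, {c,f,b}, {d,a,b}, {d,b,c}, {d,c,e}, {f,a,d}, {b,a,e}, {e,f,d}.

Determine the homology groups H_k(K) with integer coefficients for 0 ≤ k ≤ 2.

H_0 = Z,  H_1 = Z/2Z,  H_2 = 0.

Take the total order a < b < c < d < e < f on the vertex set. Then K (dimension 2) consists of the simplices:

  0-simplices (6): a, b, c, d, e, f
  1-simplices (15): ab, ac, ad, ae, af, bc, bd, be, bf, cd, ce, cf, de, df, ef
  2-simplices (10): abd, abe, ace, acf, adf, bcd, bcf, bef, cde, def

Hence C_0 ≅ Z^6, C_1 ≅ Z^15, C_2 ≅ Z^10.

Boundary ∂_1: C_1 → C_0 maps an edge to its endpoints' difference, ∂[p,q] = q − p. For instance
  ∂be = e − b.
The 6×15 boundary matrix has rank 5 and Smith normal form diag(1,1,1,1,1).

The boundary map ∂_2: C_2 → C_1 maps a triangle to the signed sum of its edges. For instance
  ∂abd = bd − ad + ab,
  ∂bcd = cd − bd + bc.
The 15×10 boundary matrix has rank 10 and Smith normal form diag(1,1,1,1,1,1,1,1,1,2).

From H_k ≅ ker(∂_k) / im(∂_{k+1}) we obtain:

  H_0: rank C_0 − rank ∂_1 = 6 − 5 = 1, and the invariant factors of ∂_1 are all 1, so H_0 = Z.
  H_1: rank ker ∂_1 − rank ∂_2 = (15 − 5) − 10 = 0, and ∂_2 has invariant factor 2 > 1, so H_1 = Z/2Z.
  H_2: rank ker ∂_2 − rank ∂_3 = (10 − 10) − 0 = 0, and there is no ∂_3, so H_2 = 0.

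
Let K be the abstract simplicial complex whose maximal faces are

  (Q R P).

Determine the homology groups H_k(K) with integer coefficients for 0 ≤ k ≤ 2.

K has 3 vertices, 3 edges, 1 triangle.
rank ∂_0 = 0, rank ∂_1 = 2 ⇒ b_0 = 3 − 0 − 2 = 1; all invariant factors of ∂_1 are 1 so no torsion. So H_0 ≅ Z.
rank ∂_1 = 2, rank ∂_2 = 1 ⇒ b_1 = 3 − 2 − 1 = 0; all invariant factors of ∂_2 are 1 so no torsion. So H_1 ≅ 0.
rank ∂_2 = 1, rank ∂_3 = 0 ⇒ b_2 = 1 − 1 − 0 = 0. So H_2 ≅ 0.

H_0 ≅ Z,  H_1 = 0,  H_2 = 0.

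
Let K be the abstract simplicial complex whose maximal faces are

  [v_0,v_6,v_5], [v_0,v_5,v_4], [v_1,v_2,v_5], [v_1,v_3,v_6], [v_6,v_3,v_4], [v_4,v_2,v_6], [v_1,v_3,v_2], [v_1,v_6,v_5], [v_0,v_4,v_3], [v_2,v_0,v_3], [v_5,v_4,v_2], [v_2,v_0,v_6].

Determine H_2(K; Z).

H_2 ≅ 0.

Fix the vertex order v_0 < v_1 < v_2 < v_3 < v_4 < v_5 < v_6 and write every simplex with vertices in increasing order. Then dim K = 2 and the simplices of K are:

  0-simplices (7): [v_0], [v_1], [v_2], [v_3], [v_4], [v_5], [v_6]
  1-simplices (18): (18 of them)
  2-simplices (12): (12 of them)

Hence C_0 ≅ Z^7, C_1 ≅ Z^18, C_2 ≅ Z^12.

Boundary ∂_1: C_1 → C_0 is given by ∂[p,q] = [q] − [p].
As a 7×18 matrix over Z this has rank 6, with invariant factors (1,1,1,1,1,1).

Boundary ∂_2: C_2 → C_1 acts by ∂[p,q,r] = [q,r] − [p,r] + [p,q]. For instance
  ∂[v_0,v_2,v_6] = [v_2,v_6] − [v_0,v_6] + [v_0,v_2],
  ∂[v_1,v_2,v_5] = [v_2,v_5] − [v_1,v_5] + [v_1,v_2].
The 18×12 boundary matrix has rank 12 and Smith normal form diag(1,1,1,1,1,1,1,1,1,1,1,2).

Now H_k = ker ∂_k / im ∂_{k+1}, so:

  H_2: rank ker ∂_2 − rank ∂_3 = (12 − 12) − 0 = 0, and there is no ∂_3, so H_2 ≅ 0.

(K is a triangulation of the real projective plane RP^2.)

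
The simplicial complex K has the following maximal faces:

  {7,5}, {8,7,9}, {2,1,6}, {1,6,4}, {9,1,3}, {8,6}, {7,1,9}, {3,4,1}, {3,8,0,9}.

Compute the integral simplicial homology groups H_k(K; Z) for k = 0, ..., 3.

H_0 ≅ Z,  H_1 ≅ Z,  H_2 = 0,  H_3 = 0.

We work with the vertex ordering 0 < 1 < 2 < 3 < 4 < 5 < 6 < 7 < 8 < 9. The simplices of K, each written with vertices in increasing order, are:

  0-simplices (10): [0], [1], [2], [3], [4], [5], [6], [7], [8], [9]
  1-simplices (19): [0,3], [0,8], [0,9], [1,2], [1,3], [1,4], [1,6], [1,7], [1,9], [2,6], [3,4], [3,8], [3,9], [4,6], [5,7], [6,8], [7,8], [7,9], [8,9]
  2-simplices (10): [0,3,8], [0,3,9], [0,8,9], [1,2,6], [1,3,4], [1,3,9], [1,4,6], [1,7,9], [3,8,9], [7,8,9]
  3-simplices (1): [0,3,8,9]

so the chain groups are C_0 ≅ Z^10, C_1 ≅ Z^19, C_2 ≅ Z^10, C_3 ≅ Z^1.

Boundary ∂_1: C_1 → C_0 maps an edge to its endpoints' difference, ∂[p,q] = q − p. For instance
  ∂[1,6] = [6] − [1].
The 10×19 boundary matrix has rank 9 and Smith normal form diag(1,1,1,1,1,1,1,1,1).

∂_2: C_2 → C_1 maps a triangle to the signed sum of its edges. For instance
  ∂[1,3,9] = [3,9] − [1,9] + [1,3],
  ∂[1,3,4] = [3,4] − [1,4] + [1,3].
The 19×10 boundary matrix has rank 9 and Smith normal form diag(1,1,1,1,1,1,1,1,1).

The boundary map ∂_3: C_3 → C_2 sends each 3-simplex σ to the alternating sum Σ_i (−1)^i (σ with its i-th vertex removed). For instance
  ∂[0,3,8,9] = [3,8,9] − [0,8,9] + [0,3,9] − [0,3,8].
The resulting 10×1 matrix has rank 1, and its Smith normal form has invariant factors (1).

Now H_k = ker ∂_k / im ∂_{k+1}, so:

  H_0: rank C_0 − rank ∂_1 = 10 − 9 = 1, and the invariant factors of ∂_1 are all 1, so H_0 ≅ Z.
  H_1: rank ker ∂_1 − rank ∂_2 = (19 − 9) − 9 = 1, and the invariant factors of ∂_2 are all 1, so H_1 ≅ Z.
  H_2: rank ker ∂_2 − rank ∂_3 = (10 − 9) − 1 = 0, and the invariant factors of ∂_3 are all 1, so H_2 ≅ 0.
  H_3: rank ker ∂_3 − rank ∂_4 = (1 − 1) − 0 = 0, and there is no ∂_4, so H_3 ≅ 0.

As a check, the Euler characteristic is 10 − 19 + 10 − 1 = 0, which agrees with 1 − 1 + 0 − 0 = 0.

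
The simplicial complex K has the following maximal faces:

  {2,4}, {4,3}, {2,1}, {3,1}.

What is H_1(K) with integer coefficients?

We work with the vertex ordering 1 < 2 < 3 < 4. The simplices of K, each written with vertices in increasing order, are:

  0-simplices (4): [1], [2], [3], [4]
  1-simplices (4): [1,2], [1,3], [2,4], [3,4]

giving chain groups C_0 ≅ Z^4, C_1 ≅ Z^4.

Boundary ∂_1: C_1 → C_0 maps an edge to its endpoints' difference, ∂[p,q] = q − p. For instance
  ∂[2,4] = [4] − [2].
As a 4×4 matrix over Z this has rank 3, with invariant factors (1,1,1).

Reading off H_k = ker ∂_k / im ∂_{k+1}:

  H_1: rank ker ∂_1 − rank ∂_2 = (4 − 3) − 0 = 1, and there is no ∂_2, so H_1 ≅ Z.

H_1 = Z.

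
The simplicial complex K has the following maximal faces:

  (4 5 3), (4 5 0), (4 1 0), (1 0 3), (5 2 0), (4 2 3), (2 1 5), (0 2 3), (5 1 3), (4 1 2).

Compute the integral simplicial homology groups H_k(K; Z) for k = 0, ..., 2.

H_0 = Z,  H_1 = Z/2Z,  H_2 = 0.

Fix the vertex order 0 < 1 < 2 < 3 < 4 < 5 and write every simplex with vertices in increasing order. Then dim K = 2 and the simplices of K are:

  0-simplices (6): [0], [1], [2], [3], [4], [5]
  1-simplices (15): [0,1], [0,2], [0,3], [0,4], [0,5], [1,2], [1,3], [1,4], [1,5], [2,3], [2,4], [2,5], [3,4], [3,5], [4,5]
  2-simplices (10): [0,1,3], [0,1,4], [0,2,3], [0,2,5], [0,4,5], [1,2,4], [1,2,5], [1,3,5], [2,3,4], [3,4,5]

giving chain groups C_0 ≅ Z^6, C_1 ≅ Z^15, C_2 ≅ Z^10.

Boundary ∂_1: C_1 → C_0 is given by ∂[p,q] = [q] − [p].
The 6×15 boundary matrix has rank 5 and Smith normal form diag(1,1,1,1,1).

The boundary map ∂_2: C_2 → C_1 sends each 2-simplex [p,q,r] to [q,r] − [p,r] + [p,q]. For instance
  ∂[0,1,3] = [1,3] − [0,3] + [0,1],
  ∂[0,4,5] = [4,5] − [0,5] + [0,4].
The 15×10 boundary matrix has rank 10 and Smith normal form diag(1,1,1,1,1,1,1,1,1,2).

Reading off H_k = ker ∂_k / im ∂_{k+1}:

  H_0: rank C_0 − rank ∂_1 = 6 − 5 = 1, and the invariant factors of ∂_1 are all 1, so H_0 ≅ Z.
  H_1: rank ker ∂_1 − rank ∂_2 = (15 − 5) − 10 = 0, and ∂_2 has invariant factor 2 > 1, so H_1 ≅ Z/2Z.
  H_2: rank ker ∂_2 − rank ∂_3 = (10 − 10) − 0 = 0, and there is no ∂_3, so H_2 ≅ 0.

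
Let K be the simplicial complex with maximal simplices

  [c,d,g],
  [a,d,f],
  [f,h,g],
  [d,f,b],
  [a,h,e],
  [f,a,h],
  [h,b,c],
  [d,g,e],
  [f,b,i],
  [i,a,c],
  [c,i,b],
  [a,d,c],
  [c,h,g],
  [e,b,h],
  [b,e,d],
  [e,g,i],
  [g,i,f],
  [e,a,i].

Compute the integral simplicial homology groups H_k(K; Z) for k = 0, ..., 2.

Order the vertices as a < b < c < d < e < f < g < h < i. Listing each simplex with vertices in this order, K has dimension 2 with simplices:

  0-simplices (9): a, b, c, d, e, f, g, h, i
  1-simplices (27): ac, ad, ae, af, ah, ai, bc, bd, be, bf, bh, bi, cd, cg, ch, ci, de, df, dg, eg, eh, ei, fg, fh, fi, gh, gi
  2-simplices (18): acd, aci, adf, aeh, aei, afh, bch, bci, bde, bdf, beh, bfi, cdg, cgh, deg, egi, fgh, fgi

Hence C_0 ≅ Z^9, C_1 ≅ Z^27, C_2 ≅ Z^18.

∂_1: C_1 → C_0 sends each edge [p,q] (with p < q) to q − p.
As a 9×27 matrix over Z this has rank 8, with invariant factors (1,1,1,1,1,1,1,1).

Boundary ∂_2: C_2 → C_1 acts by ∂[p,q,r] = [q,r] − [p,r] + [p,q]. For instance
  ∂fgi = gi − fi + fg,
  ∂deg = eg − dg + de.
This gives a 27×18 integer matrix of rank 17; reducing to Smith normal form yields diagonal entries (1,1,1,1,1,1,1,1,1,1,1,1,1,1,1,1,1).

From H_k ≅ ker(∂_k) / im(∂_{k+1}) we obtain:

  H_0: rank C_0 − rank ∂_1 = 9 − 8 = 1, and the invariant factors of ∂_1 are all 1, so H_0 ≅ Z.
  H_1: rank ker ∂_1 − rank ∂_2 = (27 − 8) − 17 = 2, and the invariant factors of ∂_2 are all 1, so H_1 ≅ Z^2.
  H_2: rank ker ∂_2 − rank ∂_3 = (18 − 17) − 0 = 1, and there is no ∂_3, so H_2 ≅ Z.

As a check, the Euler characteristic is 9 − 27 + 18 = 0, which agrees with 1 − 2 + 1 = 0.

H_0 ≅ Z,  H_1 ≅ Z^2,  H_2 ≅ Z.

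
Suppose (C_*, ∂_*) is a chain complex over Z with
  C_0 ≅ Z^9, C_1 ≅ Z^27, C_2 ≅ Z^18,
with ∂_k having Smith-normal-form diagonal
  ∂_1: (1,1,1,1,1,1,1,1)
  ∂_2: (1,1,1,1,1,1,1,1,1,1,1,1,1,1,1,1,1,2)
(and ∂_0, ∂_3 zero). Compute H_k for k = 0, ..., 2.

H_0 ≅ Z,  H_1 ≅ Z ⊕ Z/2,  H_2 = 0.

H_0: b_0 = 9 − 0 − 8 = 1; torsion from ∂_1 factors > 1: none. So H_0 ≅ Z.
H_1: b_1 = 27 − 8 − 18 = 1; torsion from ∂_2 factors > 1: [2]. So H_1 ≅ Z ⊕ Z/2.
H_2: b_2 = 18 − 18 − 0 = 0; torsion from ∂_3 factors > 1: none. So H_2 ≅ 0.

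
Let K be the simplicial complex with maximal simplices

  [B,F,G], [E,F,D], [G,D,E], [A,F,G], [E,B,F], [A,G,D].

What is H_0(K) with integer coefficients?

Take the total order A < B < D < E < F < G on the vertex set. Then K (dimension 2) consists of the simplices:

  0-simplices (6): A, B, D, E, F, G
  1-simplices (12): AD, AF, AG, BE, BF, BG, DE, DF, DG, EF, EG, FG
  2-simplices (6): ADG, AFG, BEF, BFG, DEF, DEG

so the chain groups are C_0 ≅ Z^6, C_1 ≅ Z^12, C_2 ≅ Z^6.

The boundary map ∂_1: C_1 → C_0 sends each edge [p,q] (with p < q) to q − p.
This gives a 6×12 integer matrix of rank 5; reducing to Smith normal form yields diagonal entries (1,1,1,1,1).

Boundary ∂_2: C_2 → C_1 sends each 2-simplex [p,q,r] to [q,r] − [p,r] + [p,q]. For instance
  ∂AFG = FG − AG + AF,
  ∂ADG = DG − AG + AD.
This gives a 12×6 integer matrix of rank 6; reducing to Smith normal form yields diagonal entries (1,1,1,1,1,1).

Now H_k = ker ∂_k / im ∂_{k+1}, so:

  H_0: rank C_0 − rank ∂_1 = 6 − 5 = 1, and the invariant factors of ∂_1 are all 1, so H_0 ≅ Z.

(K is a triangulation of the cylinder S^1 x I.)

H_0 = Z.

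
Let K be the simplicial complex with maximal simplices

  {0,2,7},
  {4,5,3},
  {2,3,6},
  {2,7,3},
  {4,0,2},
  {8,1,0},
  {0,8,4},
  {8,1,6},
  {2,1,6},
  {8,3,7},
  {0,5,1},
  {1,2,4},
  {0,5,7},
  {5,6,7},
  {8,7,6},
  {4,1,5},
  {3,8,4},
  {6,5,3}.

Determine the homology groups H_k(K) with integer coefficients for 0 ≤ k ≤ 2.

We work with the vertex ordering 0 < 1 < 2 < 3 < 4 < 5 < 6 < 7 < 8. The simplices of K, each written with vertices in increasing order, are:

  0-simplices (9): [0], [1], [2], [3], [4], [5], [6], [7], [8]
  1-simplices (27): (27 of them)
  2-simplices (18): [0,1,5], [0,1,8], [0,2,4], [0,2,7], [0,4,8], [0,5,7], [1,2,4], [1,2,6], [1,4,5], [1,6,8], [2,3,6], [2,3,7], [3,4,5], [3,4,8], [3,5,6], [3,7,8], [5,6,7], [6,7,8]

giving chain groups C_0 ≅ Z^9, C_1 ≅ Z^27, C_2 ≅ Z^18.

Boundary ∂_1: C_1 → C_0 is given by ∂[p,q] = [q] − [p]. For instance
  ∂[0,7] = [7] − [0].
This gives a 9×27 integer matrix of rank 8; reducing to Smith normal form yields diagonal entries (1,1,1,1,1,1,1,1).

∂_2: C_2 → C_1 acts by ∂[p,q,r] = [q,r] − [p,r] + [p,q]. For instance
  ∂[0,2,4] = [2,4] − [0,4] + [0,2],
  ∂[5,6,7] = [6,7] − [5,7] + [5,6].
The 27×18 boundary matrix has rank 18 and Smith normal form diag(1,1,1,1,1,1,1,1,1,1,1,1,1,1,1,1,1,2).

Now H_k = ker ∂_k / im ∂_{k+1}, so:

  H_0: rank C_0 − rank ∂_1 = 9 − 8 = 1, and the invariant factors of ∂_1 are all 1, so H_0 ≅ Z.
  H_1: rank ker ∂_1 − rank ∂_2 = (27 − 8) − 18 = 1, and ∂_2 has invariant factor 2 > 1, so H_1 ≅ Z ⊕ Z_2.
  H_2: rank ker ∂_2 − rank ∂_3 = (18 − 18) − 0 = 0, and there is no ∂_3, so H_2 ≅ 0.

H_0 ≅ Z,  H_1 ≅ Z ⊕ Z_2,  H_2 = 0.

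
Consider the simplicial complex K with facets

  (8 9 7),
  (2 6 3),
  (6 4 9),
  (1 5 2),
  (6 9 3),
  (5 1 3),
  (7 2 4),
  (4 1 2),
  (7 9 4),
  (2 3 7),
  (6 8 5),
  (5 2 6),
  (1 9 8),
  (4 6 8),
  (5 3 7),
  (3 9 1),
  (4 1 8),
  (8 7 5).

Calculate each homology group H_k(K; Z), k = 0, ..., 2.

Fix the vertex order 1 < 2 < 3 < 4 < 5 < 6 < 7 < 8 < 9 and write every simplex with vertices in increasing order. Then dim K = 2 and the simplices of K are:

  0-simplices (9): [1], [2], [3], [4], [5], [6], [7], [8], [9]
  1-simplices (27): (27 of them)
  2-simplices (18): [1,2,4], [1,2,5], [1,3,5], [1,3,9], [1,4,8], [1,8,9], [2,3,6], [2,3,7], [2,4,7], [2,5,6], [3,5,7], [3,6,9], [4,6,8], [4,6,9], [4,7,9], [5,6,8], [5,7,8], [7,8,9]

so the chain groups are C_0 ≅ Z^9, C_1 ≅ Z^27, C_2 ≅ Z^18.

Boundary ∂_1: C_1 → C_0 sends each edge [p,q] (with p < q) to q − p. For instance
  ∂[4,8] = [8] − [4].
The 9×27 boundary matrix has rank 8 and Smith normal form diag(1,1,1,1,1,1,1,1).

∂_2: C_2 → C_1 acts by ∂[p,q,r] = [q,r] − [p,r] + [p,q]. For instance
  ∂[2,4,7] = [4,7] − [2,7] + [2,4],
  ∂[4,6,9] = [6,9] − [4,9] + [4,6].
The 27×18 boundary matrix has rank 18 and Smith normal form diag(1,1,1,1,1,1,1,1,1,1,1,1,1,1,1,1,1,2).

Computing H_k = (kernel of ∂_k) / (image of ∂_{k+1}):

  H_0: rank C_0 − rank ∂_1 = 9 − 8 = 1, and the invariant factors of ∂_1 are all 1, so H_0 = Z.
  H_1: rank ker ∂_1 − rank ∂_2 = (27 − 8) − 18 = 1, and ∂_2 has invariant factor 2 > 1, so H_1 = Z ⊕ Z_2.
  H_2: rank ker ∂_2 − rank ∂_3 = (18 − 18) − 0 = 0, and there is no ∂_3, so H_2 = 0.

(K is a triangulation of the Klein bottle.)

H_0 = Z,  H_1 = Z ⊕ Z_2,  H_2 = 0.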